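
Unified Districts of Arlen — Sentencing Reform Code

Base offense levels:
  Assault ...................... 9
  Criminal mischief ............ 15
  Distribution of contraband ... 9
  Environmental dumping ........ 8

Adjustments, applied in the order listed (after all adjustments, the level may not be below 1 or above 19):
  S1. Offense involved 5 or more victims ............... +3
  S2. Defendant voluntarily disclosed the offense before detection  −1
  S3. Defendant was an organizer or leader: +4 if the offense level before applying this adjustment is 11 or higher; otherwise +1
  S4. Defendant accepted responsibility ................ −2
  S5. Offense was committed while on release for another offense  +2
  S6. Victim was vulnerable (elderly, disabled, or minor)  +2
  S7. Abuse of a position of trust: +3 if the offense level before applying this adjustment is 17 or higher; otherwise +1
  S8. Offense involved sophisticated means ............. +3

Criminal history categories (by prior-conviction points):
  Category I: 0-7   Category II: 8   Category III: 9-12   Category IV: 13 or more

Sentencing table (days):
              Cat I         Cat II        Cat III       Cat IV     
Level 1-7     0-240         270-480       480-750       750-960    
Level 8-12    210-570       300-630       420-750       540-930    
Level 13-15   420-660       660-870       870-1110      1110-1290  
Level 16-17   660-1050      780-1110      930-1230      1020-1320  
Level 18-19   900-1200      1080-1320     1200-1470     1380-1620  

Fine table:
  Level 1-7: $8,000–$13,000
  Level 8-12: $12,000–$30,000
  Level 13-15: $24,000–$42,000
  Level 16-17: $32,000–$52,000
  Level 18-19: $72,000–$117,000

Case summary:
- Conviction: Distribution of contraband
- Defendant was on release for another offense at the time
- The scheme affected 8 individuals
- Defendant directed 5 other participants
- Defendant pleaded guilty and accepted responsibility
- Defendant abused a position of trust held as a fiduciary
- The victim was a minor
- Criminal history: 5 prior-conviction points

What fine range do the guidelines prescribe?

$72,000–$117,000

Base offense level for distribution of contraband: 9.
S1 applies: 9 + 3 = 12.
S2 does not apply.
S3 applies (level before this adjustment is 12 ≥ 11, so +4): 12 + 4 = 16.
S4 applies: 16 − 2 = 14.
S5 applies: 14 + 2 = 16.
S6 applies: 16 + 2 = 18.
S7 applies (level before this adjustment is 18 ≥ 17, so +3): 18 + 3 = 21.
Level 21 exceeds the maximum of 19; capped at 19.
Final offense level: 19.
Level 19 falls in the 18-19 band.
Fine table: Level 18-19 → $72,000–$117,000.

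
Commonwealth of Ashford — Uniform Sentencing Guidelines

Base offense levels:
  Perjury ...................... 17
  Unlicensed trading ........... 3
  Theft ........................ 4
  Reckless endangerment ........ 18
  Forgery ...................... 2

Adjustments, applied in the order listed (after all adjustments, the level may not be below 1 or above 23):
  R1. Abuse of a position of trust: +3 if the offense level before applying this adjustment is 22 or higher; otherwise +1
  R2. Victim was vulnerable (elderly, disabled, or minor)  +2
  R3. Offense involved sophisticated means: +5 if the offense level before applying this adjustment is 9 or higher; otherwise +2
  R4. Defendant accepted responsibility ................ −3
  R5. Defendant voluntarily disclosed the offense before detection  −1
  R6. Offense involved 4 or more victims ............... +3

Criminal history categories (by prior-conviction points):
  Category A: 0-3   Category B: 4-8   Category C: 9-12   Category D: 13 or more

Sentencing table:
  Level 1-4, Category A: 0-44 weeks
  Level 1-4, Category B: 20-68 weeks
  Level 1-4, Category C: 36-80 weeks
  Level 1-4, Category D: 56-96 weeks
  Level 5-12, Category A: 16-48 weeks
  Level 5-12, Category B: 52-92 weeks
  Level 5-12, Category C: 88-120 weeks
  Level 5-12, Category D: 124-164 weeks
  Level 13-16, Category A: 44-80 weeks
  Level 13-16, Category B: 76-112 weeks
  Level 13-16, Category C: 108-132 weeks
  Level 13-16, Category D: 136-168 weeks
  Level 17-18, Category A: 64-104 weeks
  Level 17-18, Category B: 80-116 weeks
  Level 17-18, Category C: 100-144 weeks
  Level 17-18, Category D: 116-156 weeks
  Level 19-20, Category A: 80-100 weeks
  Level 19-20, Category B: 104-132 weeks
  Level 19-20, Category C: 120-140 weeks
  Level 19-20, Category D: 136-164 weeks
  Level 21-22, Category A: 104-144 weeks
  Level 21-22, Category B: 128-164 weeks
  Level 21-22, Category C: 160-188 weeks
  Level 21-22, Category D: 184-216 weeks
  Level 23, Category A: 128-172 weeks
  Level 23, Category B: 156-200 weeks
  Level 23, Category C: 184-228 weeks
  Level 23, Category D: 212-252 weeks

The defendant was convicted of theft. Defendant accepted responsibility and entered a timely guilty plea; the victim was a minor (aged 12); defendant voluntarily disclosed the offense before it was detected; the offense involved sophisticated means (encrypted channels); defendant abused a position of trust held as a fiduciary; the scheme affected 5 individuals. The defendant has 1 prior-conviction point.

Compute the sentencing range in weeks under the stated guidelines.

16-48 weeks

Base offense level for theft: 4.
R1 applies (level before this adjustment is 4 < 22, so +1): 4 + 1 = 5.
R2 applies: 5 + 2 = 7.
R3 applies (level before this adjustment is 7 < 9, so +2): 7 + 2 = 9.
R4 applies: 9 − 3 = 6.
R5 applies: 6 − 1 = 5.
R6 applies: 5 + 3 = 8.
Final offense level: 8.
Criminal history: 1 prior point → Category A (0-3).
Level 8 falls in the 5-12 band.
Grid: Level 5-12 × Category A = 16-48 weeks.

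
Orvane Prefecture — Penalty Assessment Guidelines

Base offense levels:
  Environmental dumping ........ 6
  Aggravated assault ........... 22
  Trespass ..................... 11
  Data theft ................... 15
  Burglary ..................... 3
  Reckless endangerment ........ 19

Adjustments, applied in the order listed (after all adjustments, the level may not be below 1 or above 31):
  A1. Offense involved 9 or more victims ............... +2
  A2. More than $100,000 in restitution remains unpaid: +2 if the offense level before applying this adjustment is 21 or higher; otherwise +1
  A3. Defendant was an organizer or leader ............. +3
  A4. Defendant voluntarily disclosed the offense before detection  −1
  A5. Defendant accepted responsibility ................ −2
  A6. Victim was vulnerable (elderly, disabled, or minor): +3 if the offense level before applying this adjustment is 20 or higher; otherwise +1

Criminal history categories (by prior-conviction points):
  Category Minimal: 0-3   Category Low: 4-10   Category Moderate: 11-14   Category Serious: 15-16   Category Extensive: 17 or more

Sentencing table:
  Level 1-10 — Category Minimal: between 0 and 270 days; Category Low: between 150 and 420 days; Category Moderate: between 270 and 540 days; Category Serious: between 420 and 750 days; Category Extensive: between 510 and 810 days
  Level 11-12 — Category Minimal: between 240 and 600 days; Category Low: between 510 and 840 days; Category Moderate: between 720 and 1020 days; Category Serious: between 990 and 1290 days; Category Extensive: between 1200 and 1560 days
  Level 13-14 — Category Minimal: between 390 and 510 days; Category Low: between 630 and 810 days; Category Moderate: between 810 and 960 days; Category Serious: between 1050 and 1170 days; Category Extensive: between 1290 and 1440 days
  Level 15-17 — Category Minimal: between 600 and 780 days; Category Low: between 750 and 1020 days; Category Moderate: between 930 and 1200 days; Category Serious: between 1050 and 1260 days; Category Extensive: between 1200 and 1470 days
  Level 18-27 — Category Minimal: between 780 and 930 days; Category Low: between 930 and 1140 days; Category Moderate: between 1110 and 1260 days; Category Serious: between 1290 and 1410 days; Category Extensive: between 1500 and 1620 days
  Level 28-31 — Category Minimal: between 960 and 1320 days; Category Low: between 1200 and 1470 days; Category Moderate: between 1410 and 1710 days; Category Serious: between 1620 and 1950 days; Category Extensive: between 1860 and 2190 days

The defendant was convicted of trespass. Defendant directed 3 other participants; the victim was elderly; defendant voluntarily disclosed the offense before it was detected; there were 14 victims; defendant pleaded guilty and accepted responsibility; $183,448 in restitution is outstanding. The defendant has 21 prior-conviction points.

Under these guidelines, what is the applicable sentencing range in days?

Base offense level for trespass: 11.
A1 applies: 11 + 2 = 13.
A2 applies (level before this adjustment is 13 < 21, so +1): 13 + 1 = 14.
A3 applies: 14 + 3 = 17.
A4 applies: 17 − 1 = 16.
A5 applies: 16 − 2 = 14.
A6 applies (level before this adjustment is 14 < 20, so +1): 14 + 1 = 15.
Final offense level: 15.
Criminal history: 21 prior points → Category Extensive (17+).
Level 15 falls in the 15-17 band.
Grid: Level 15-17 × Category Extensive = 1200-1470 days.

1200-1470 days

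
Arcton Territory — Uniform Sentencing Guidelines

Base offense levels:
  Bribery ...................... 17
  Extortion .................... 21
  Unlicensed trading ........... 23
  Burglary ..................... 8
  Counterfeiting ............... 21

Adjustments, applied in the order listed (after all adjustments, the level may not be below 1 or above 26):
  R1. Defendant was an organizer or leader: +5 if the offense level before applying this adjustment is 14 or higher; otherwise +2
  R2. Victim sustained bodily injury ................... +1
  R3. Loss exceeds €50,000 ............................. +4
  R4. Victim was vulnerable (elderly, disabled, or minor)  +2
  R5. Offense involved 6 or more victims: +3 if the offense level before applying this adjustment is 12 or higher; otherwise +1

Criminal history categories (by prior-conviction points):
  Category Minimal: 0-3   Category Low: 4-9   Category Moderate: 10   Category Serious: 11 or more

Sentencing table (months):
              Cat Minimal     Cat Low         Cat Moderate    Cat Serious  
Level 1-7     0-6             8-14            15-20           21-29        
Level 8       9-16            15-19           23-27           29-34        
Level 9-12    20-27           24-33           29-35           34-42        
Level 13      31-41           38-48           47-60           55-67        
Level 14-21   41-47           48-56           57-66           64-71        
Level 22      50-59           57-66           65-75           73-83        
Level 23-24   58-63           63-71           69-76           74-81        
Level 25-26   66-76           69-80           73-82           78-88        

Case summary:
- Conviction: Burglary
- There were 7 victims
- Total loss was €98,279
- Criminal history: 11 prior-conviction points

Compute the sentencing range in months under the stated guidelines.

Base offense level for burglary: 8.
R1 does not apply.
R2 does not apply.
R3 applies: 8 + 4 = 12.
R5 applies (level before this adjustment is 12 ≥ 12, so +3): 12 + 3 = 15.
Final offense level: 15.
Criminal history: 11 prior points → Category Serious (11+).
Level 15 falls in the 14-21 band.
Grid: Level 14-21 × Category Serious = 64-71 months.

64-71 months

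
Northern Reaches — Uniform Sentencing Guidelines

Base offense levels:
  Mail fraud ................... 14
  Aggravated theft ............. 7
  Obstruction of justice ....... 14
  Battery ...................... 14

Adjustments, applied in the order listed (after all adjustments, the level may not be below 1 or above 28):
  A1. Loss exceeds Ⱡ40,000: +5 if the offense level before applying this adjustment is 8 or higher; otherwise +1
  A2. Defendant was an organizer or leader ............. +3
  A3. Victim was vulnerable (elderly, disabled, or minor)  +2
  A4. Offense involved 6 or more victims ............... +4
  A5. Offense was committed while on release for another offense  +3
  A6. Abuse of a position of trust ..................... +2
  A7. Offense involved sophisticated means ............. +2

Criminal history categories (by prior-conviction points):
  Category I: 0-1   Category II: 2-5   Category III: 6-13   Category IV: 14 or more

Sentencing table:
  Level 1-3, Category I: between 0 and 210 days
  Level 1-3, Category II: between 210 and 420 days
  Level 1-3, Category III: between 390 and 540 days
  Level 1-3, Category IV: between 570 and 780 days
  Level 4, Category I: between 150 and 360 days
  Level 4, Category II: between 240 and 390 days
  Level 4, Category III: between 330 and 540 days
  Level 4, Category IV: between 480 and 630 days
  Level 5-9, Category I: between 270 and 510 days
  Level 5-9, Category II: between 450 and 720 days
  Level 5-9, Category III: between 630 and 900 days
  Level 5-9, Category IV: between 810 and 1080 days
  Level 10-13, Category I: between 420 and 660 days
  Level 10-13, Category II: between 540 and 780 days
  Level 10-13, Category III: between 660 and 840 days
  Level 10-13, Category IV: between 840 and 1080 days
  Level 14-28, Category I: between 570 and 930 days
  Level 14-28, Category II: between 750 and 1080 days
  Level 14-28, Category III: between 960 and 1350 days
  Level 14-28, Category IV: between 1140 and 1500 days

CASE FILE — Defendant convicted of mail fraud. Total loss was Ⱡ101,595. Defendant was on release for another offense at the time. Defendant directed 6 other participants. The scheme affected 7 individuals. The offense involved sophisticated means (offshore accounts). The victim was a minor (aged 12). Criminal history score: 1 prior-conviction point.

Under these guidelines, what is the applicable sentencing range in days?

570-930 days

Base offense level for mail fraud: 14.
A1 applies (level before this adjustment is 14 ≥ 8, so +5): 14 + 5 = 19.
A2 applies: 19 + 3 = 22.
A3 applies: 22 + 2 = 24.
A4 applies: 24 + 4 = 28.
A5 applies: 28 + 3 = 31.
A7 applies: 31 + 2 = 33.
Level 33 exceeds the maximum of 28; capped at 28.
Final offense level: 28.
Criminal history: 1 prior point → Category I (0-1).
Level 28 falls in the 14-28 band.
Grid: Level 14-28 × Category I = 570-930 days.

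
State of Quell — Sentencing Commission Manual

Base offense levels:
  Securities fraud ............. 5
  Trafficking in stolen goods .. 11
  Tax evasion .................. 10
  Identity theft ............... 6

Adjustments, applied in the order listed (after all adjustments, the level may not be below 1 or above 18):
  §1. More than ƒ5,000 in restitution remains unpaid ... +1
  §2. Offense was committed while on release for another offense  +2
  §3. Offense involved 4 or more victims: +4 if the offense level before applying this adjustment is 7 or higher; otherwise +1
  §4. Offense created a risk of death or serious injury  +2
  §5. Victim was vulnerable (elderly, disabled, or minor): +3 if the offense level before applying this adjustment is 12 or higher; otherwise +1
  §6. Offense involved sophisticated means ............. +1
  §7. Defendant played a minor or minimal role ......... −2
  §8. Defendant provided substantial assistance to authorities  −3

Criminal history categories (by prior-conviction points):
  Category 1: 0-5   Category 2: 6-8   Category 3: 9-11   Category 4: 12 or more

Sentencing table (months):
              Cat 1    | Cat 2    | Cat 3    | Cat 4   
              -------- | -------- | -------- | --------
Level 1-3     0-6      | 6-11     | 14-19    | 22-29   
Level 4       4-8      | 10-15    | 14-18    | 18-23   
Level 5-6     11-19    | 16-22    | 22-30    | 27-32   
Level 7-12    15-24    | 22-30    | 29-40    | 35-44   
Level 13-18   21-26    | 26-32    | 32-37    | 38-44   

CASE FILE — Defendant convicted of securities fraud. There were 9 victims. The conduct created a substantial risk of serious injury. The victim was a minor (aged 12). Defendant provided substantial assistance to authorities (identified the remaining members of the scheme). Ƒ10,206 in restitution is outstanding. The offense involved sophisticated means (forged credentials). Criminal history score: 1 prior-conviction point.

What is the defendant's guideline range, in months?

15-24 months

Base offense level for securities fraud: 5.
§1 applies: 5 + 1 = 6.
§2 does not apply.
§3 applies (level before this adjustment is 6 < 7, so +1): 6 + 1 = 7.
§4 applies: 7 + 2 = 9.
§5 applies (level before this adjustment is 9 < 12, so +1): 9 + 1 = 10.
§6 applies: 10 + 1 = 11.
§7 does not apply.
§8 applies: 11 − 3 = 8.
Final offense level: 8.
Criminal history: 1 prior point → Category 1 (0-5).
Level 8 falls in the 7-12 band.
Grid: Level 7-12 × Category 1 = 15-24 months.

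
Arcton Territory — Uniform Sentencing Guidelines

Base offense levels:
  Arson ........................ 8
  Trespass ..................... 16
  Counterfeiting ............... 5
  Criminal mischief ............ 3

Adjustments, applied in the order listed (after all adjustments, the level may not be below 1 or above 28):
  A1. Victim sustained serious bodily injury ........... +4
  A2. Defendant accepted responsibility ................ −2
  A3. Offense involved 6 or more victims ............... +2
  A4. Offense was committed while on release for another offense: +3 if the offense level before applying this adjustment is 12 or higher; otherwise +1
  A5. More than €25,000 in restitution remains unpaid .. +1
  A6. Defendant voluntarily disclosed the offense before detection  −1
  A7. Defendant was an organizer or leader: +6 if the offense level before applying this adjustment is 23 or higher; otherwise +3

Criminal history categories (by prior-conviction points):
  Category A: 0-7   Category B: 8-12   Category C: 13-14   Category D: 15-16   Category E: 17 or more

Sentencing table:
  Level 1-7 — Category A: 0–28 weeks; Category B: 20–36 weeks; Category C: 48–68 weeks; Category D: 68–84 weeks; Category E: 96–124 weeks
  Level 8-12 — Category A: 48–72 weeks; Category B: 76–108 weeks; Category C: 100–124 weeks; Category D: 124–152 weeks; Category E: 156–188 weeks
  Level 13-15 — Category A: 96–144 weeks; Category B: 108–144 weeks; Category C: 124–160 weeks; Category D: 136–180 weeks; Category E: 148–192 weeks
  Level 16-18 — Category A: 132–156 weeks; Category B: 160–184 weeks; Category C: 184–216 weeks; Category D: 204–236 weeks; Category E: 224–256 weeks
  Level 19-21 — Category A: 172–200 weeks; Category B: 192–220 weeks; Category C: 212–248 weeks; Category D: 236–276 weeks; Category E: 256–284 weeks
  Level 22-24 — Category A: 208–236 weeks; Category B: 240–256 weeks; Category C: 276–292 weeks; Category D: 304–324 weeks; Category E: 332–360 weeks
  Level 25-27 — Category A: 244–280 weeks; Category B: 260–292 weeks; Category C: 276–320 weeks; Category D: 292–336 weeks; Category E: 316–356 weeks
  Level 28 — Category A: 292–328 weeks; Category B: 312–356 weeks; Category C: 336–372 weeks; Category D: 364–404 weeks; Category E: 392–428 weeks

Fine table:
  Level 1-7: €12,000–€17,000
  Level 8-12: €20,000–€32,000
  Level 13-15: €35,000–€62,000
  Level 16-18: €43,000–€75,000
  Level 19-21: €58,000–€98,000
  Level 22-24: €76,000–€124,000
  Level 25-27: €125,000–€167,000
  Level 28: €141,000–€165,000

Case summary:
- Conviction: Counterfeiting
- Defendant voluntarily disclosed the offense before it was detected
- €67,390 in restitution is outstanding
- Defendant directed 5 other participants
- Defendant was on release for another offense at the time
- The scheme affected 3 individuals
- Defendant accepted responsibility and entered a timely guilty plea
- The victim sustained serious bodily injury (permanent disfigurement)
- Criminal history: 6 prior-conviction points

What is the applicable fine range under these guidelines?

€20,000–€32,000

Base offense level for counterfeiting: 5.
A1 applies: 5 + 4 = 9.
A2 applies: 9 − 2 = 7.
A4 applies (level before this adjustment is 7 < 12, so +1): 7 + 1 = 8.
A5 applies: 8 + 1 = 9.
A6 applies: 9 − 1 = 8.
A7 applies (level before this adjustment is 8 < 23, so +3): 8 + 3 = 11.
Final offense level: 11.
Level 11 falls in the 8-12 band.
Fine table: Level 8-12 → €20,000–€32,000.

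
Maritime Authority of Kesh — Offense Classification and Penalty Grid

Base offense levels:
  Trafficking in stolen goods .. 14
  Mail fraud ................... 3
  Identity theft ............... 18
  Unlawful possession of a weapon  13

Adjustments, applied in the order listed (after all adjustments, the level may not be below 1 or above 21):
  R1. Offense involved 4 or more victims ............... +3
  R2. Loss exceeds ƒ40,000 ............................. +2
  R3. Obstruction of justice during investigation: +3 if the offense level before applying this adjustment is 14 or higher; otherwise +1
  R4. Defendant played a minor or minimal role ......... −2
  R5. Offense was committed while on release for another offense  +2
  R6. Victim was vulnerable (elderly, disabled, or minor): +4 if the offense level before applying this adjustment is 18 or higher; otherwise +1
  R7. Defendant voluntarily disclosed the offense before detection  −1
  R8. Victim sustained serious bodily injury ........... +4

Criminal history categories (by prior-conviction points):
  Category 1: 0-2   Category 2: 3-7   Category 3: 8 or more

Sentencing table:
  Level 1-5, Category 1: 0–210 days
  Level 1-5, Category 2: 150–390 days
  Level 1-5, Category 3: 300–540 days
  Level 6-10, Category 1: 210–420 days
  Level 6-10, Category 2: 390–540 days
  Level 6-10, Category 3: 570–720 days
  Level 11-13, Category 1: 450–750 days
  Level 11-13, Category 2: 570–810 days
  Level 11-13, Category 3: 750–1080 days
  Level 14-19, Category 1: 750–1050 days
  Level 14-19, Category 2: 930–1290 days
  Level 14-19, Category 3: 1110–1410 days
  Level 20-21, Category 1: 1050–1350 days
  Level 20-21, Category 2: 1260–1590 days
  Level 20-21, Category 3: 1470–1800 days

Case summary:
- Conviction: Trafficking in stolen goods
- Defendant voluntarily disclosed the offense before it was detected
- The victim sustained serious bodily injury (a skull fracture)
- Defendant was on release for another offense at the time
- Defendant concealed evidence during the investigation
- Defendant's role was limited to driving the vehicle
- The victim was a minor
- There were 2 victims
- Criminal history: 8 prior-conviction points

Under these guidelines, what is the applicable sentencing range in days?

1470-1800 days

Base offense level for trafficking in stolen goods: 14.
R1 does not apply.
R3 applies (level before this adjustment is 14 ≥ 14, so +3): 14 + 3 = 17.
R4 applies: 17 − 2 = 15.
R5 applies: 15 + 2 = 17.
R6 applies (level before this adjustment is 17 < 18, so +1): 17 + 1 = 18.
R7 applies: 18 − 1 = 17.
R8 applies: 17 + 4 = 21.
Final offense level: 21.
Criminal history: 8 prior points → Category 3 (8+).
Level 21 falls in the 20-21 band.
Grid: Level 20-21 × Category 3 = 1470-1800 days.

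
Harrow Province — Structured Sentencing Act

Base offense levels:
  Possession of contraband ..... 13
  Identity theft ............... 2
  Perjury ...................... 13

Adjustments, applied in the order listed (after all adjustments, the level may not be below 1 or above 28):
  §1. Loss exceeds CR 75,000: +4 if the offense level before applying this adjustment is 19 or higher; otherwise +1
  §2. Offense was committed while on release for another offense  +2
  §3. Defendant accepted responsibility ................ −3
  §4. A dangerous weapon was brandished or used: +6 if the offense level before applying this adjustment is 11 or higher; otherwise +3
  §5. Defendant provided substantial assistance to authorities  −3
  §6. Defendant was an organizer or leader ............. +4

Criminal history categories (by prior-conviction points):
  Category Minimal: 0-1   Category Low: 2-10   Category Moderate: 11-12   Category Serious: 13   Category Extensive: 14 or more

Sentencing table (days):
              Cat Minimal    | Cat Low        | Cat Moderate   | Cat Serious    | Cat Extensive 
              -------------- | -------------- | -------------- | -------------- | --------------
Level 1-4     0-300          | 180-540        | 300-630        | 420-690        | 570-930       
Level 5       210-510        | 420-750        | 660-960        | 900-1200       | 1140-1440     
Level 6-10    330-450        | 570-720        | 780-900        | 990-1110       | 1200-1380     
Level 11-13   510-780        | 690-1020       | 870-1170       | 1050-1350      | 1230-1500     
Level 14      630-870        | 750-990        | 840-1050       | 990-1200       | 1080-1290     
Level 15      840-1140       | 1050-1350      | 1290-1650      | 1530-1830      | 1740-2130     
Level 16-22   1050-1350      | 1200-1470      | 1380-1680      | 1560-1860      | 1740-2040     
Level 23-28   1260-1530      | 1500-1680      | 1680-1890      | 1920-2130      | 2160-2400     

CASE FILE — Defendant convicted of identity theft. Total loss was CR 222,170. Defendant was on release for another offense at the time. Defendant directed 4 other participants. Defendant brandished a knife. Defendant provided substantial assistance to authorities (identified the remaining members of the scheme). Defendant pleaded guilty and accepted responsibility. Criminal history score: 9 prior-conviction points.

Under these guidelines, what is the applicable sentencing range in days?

570-720 days

Base offense level for identity theft: 2.
§1 applies (level before this adjustment is 2 < 19, so +1): 2 + 1 = 3.
§2 applies: 3 + 2 = 5.
§3 applies: 5 − 3 = 2.
§4 applies (level before this adjustment is 2 < 11, so +3): 2 + 3 = 5.
§5 applies: 5 − 3 = 2.
§6 applies: 2 + 4 = 6.
Final offense level: 6.
Criminal history: 9 prior points → Category Low (2-10).
Level 6 falls in the 6-10 band.
Grid: Level 6-10 × Category Low = 570-720 days.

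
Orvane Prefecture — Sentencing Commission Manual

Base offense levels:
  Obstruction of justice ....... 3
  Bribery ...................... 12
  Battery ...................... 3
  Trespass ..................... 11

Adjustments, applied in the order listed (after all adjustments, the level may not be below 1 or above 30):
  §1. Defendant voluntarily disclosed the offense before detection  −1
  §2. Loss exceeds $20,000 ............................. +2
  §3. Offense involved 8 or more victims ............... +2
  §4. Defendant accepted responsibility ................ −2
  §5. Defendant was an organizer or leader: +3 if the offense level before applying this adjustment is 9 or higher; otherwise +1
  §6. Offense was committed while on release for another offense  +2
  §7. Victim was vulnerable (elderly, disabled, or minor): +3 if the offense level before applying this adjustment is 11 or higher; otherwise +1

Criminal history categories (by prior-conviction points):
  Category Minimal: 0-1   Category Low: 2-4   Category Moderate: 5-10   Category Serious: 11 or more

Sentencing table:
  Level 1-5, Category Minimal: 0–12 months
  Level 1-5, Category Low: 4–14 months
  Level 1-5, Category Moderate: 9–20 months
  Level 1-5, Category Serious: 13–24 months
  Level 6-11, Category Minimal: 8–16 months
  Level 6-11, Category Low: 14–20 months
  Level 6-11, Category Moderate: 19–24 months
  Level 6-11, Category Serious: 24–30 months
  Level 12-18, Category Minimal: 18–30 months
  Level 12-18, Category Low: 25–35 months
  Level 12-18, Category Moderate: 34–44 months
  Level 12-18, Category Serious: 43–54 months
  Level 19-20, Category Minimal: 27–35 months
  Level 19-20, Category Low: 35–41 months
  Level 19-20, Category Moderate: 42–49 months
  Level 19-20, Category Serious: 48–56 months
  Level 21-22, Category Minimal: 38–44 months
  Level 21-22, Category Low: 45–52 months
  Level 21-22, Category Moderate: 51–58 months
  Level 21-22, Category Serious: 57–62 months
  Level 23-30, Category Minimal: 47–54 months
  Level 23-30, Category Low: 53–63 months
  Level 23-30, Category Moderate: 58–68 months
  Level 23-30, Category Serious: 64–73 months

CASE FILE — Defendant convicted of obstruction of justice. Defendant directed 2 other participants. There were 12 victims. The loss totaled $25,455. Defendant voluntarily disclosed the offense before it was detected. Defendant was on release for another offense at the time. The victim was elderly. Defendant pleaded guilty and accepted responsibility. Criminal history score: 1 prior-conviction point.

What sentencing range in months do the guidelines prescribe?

Base offense level for obstruction of justice: 3.
§1 applies: 3 − 1 = 2.
§2 applies: 2 + 2 = 4.
§3 applies: 4 + 2 = 6.
§4 applies: 6 − 2 = 4.
§5 applies (level before this adjustment is 4 < 9, so +1): 4 + 1 = 5.
§6 applies: 5 + 2 = 7.
§7 applies (level before this adjustment is 7 < 11, so +1): 7 + 1 = 8.
Final offense level: 8.
Criminal history: 1 prior point → Category Minimal (0-1).
Level 8 falls in the 6-11 band.
Grid: Level 6-11 × Category Minimal = 8-16 months.

8-16 months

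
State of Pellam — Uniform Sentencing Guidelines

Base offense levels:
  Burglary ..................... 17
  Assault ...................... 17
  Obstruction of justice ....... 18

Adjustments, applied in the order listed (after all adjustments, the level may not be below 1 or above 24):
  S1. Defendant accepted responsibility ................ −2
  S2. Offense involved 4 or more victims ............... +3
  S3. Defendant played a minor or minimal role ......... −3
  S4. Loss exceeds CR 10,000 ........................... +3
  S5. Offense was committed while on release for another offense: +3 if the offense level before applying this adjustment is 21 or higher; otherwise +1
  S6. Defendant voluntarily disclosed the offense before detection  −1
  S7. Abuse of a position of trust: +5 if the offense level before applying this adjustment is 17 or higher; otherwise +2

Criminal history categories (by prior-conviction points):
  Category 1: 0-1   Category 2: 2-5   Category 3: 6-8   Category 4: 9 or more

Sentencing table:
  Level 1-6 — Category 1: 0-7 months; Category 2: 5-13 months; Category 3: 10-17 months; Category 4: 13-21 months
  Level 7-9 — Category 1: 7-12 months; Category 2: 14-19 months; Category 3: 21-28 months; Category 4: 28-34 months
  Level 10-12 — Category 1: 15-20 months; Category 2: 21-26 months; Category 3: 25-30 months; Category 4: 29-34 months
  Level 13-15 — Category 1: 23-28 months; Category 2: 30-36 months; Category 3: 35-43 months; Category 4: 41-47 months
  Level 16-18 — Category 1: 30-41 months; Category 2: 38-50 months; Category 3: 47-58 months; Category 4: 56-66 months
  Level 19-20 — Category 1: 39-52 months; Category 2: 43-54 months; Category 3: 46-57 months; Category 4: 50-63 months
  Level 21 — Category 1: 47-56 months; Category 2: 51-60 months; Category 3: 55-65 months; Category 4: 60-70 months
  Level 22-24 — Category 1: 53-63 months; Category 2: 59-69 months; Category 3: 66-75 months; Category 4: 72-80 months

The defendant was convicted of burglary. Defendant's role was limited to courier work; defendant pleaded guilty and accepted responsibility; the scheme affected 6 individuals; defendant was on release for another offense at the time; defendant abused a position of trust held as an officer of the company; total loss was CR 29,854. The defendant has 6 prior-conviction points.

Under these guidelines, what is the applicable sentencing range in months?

Base offense level for burglary: 17.
S1 applies: 17 − 2 = 15.
S2 applies: 15 + 3 = 18.
S3 applies: 18 − 3 = 15.
S4 applies: 15 + 3 = 18.
S5 applies (level before this adjustment is 18 < 21, so +1): 18 + 1 = 19.
S6 does not apply.
S7 applies (level before this adjustment is 19 ≥ 17, so +5): 19 + 5 = 24.
Final offense level: 24.
Criminal history: 6 prior points → Category 3 (6-8).
Level 24 falls in the 22-24 band.
Grid: Level 22-24 × Category 3 = 66-75 months.

66-75 months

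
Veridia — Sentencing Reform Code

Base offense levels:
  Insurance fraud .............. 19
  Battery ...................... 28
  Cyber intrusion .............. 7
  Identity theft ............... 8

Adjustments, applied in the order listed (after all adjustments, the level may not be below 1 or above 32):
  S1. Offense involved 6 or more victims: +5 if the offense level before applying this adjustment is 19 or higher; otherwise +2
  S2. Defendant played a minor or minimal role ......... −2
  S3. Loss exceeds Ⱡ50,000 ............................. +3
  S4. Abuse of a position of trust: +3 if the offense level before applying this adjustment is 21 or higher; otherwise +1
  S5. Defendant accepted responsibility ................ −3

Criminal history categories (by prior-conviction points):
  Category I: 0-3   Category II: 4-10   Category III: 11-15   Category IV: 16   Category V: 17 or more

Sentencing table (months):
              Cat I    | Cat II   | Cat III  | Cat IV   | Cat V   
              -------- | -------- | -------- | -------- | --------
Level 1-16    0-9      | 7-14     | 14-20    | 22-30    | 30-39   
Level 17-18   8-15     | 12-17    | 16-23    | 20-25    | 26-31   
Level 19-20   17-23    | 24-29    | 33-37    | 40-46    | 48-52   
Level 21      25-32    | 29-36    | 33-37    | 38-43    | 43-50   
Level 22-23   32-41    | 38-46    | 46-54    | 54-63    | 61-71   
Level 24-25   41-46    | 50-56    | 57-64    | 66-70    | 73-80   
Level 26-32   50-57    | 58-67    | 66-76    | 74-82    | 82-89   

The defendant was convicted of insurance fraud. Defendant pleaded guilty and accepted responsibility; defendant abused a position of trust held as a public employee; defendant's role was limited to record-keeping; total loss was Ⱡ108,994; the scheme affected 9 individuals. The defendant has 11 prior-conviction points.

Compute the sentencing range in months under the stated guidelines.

57-64 months

Base offense level for insurance fraud: 19.
S1 applies (level before this adjustment is 19 ≥ 19, so +5): 19 + 5 = 24.
S2 applies: 24 − 2 = 22.
S3 applies: 22 + 3 = 25.
S4 applies (level before this adjustment is 25 ≥ 21, so +3): 25 + 3 = 28.
S5 applies: 28 − 3 = 25.
Final offense level: 25.
Criminal history: 11 prior points → Category III (11-15).
Level 25 falls in the 24-25 band.
Grid: Level 24-25 × Category III = 57-64 months.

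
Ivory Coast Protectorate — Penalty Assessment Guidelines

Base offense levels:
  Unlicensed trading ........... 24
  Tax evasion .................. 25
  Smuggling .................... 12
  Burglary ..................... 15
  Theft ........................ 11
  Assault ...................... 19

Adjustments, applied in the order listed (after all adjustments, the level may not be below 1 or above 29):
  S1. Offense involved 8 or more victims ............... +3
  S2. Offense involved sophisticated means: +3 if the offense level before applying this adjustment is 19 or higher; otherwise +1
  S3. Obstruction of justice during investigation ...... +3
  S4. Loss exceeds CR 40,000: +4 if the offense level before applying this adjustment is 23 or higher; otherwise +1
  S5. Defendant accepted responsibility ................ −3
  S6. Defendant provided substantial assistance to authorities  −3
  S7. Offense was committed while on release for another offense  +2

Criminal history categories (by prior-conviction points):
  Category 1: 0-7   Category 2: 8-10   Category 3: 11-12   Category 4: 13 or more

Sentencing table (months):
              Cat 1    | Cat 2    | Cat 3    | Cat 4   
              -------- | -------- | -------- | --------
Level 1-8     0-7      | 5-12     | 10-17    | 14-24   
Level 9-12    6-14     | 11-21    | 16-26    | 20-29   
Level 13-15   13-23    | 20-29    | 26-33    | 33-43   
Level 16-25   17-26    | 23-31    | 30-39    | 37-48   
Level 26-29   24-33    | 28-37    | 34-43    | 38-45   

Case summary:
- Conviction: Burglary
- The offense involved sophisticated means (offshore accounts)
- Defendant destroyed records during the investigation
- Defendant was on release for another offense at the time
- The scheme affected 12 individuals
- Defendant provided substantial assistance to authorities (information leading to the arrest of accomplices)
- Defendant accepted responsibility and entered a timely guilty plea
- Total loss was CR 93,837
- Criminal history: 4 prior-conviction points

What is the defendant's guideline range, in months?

17-26 months

Base offense level for burglary: 15.
S1 applies: 15 + 3 = 18.
S2 applies (level before this adjustment is 18 < 19, so +1): 18 + 1 = 19.
S3 applies: 19 + 3 = 22.
S4 applies (level before this adjustment is 22 < 23, so +1): 22 + 1 = 23.
S5 applies: 23 − 3 = 20.
S6 applies: 20 − 3 = 17.
S7 applies: 17 + 2 = 19.
Final offense level: 19.
Criminal history: 4 prior points → Category 1 (0-7).
Level 19 falls in the 16-25 band.
Grid: Level 16-25 × Category 1 = 17-26 months.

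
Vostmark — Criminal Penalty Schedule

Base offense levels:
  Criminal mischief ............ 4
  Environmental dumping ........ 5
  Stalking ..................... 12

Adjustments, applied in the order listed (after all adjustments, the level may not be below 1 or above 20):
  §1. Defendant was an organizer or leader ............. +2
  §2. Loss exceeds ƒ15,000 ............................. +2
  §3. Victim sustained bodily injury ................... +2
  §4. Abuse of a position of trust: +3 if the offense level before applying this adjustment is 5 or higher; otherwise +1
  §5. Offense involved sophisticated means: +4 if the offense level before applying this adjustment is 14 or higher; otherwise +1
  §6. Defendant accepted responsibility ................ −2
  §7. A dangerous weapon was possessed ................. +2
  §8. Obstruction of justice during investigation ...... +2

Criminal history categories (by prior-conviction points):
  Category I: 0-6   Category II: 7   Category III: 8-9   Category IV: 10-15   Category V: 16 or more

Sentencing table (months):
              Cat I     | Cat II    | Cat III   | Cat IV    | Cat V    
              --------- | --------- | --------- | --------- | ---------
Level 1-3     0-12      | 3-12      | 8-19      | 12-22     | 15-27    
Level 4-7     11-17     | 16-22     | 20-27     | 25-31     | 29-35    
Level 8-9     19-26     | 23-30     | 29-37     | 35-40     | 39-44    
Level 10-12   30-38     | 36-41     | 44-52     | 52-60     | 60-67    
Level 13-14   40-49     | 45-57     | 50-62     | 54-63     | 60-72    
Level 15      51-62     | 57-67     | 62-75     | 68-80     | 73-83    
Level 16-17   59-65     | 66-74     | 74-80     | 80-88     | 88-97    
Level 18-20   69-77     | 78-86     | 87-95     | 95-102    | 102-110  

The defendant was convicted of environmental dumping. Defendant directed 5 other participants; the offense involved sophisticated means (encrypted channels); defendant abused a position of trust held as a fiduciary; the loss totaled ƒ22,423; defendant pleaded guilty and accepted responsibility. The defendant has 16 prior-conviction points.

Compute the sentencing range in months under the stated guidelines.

60-67 months

Base offense level for environmental dumping: 5.
§1 applies: 5 + 2 = 7.
§2 applies: 7 + 2 = 9.
§3 does not apply.
§4 applies (level before this adjustment is 9 ≥ 5, so +3): 9 + 3 = 12.
§5 applies (level before this adjustment is 12 < 14, so +1): 12 + 1 = 13.
§6 applies: 13 − 2 = 11.
Final offense level: 11.
Criminal history: 16 prior points → Category V (16+).
Level 11 falls in the 10-12 band.
Grid: Level 10-12 × Category V = 60-67 months.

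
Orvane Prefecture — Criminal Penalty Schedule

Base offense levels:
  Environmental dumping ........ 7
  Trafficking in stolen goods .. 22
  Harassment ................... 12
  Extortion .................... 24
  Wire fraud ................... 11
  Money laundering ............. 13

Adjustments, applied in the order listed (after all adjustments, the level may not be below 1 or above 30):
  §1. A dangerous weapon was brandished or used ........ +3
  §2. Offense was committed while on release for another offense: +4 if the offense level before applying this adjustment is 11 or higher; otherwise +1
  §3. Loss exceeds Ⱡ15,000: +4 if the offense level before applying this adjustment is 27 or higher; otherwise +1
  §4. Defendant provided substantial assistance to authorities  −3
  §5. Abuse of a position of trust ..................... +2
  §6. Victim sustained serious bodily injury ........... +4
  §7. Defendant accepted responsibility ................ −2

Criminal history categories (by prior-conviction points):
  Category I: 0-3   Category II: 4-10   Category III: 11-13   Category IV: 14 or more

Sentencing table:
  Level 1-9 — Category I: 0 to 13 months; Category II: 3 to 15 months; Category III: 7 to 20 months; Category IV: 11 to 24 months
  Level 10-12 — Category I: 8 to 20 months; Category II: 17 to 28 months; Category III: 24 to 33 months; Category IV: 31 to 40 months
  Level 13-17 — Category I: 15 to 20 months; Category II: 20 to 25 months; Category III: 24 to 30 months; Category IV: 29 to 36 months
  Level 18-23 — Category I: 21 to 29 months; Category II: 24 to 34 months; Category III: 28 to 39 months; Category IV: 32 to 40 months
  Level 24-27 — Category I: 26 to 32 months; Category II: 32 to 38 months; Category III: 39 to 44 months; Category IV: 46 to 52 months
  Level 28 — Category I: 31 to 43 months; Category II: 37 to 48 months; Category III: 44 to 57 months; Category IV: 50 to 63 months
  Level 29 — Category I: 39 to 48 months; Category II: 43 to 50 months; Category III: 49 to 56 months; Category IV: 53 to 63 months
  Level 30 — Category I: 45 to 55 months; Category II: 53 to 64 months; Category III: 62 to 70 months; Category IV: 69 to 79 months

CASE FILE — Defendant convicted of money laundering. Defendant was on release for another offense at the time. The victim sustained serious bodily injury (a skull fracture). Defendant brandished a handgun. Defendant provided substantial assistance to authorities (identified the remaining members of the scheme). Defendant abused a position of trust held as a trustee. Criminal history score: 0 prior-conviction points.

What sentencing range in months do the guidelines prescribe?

Base offense level for money laundering: 13.
§1 applies: 13 + 3 = 16.
§2 applies (level before this adjustment is 16 ≥ 11, so +4): 16 + 4 = 20.
§3 does not apply.
§4 applies: 20 − 3 = 17.
§5 applies: 17 + 2 = 19.
§6 applies: 19 + 4 = 23.
§7 does not apply.
Final offense level: 23.
Criminal history: 0 prior points → Category I (0-3).
Level 23 falls in the 18-23 band.
Grid: Level 18-23 × Category I = 21-29 months.

21-29 months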